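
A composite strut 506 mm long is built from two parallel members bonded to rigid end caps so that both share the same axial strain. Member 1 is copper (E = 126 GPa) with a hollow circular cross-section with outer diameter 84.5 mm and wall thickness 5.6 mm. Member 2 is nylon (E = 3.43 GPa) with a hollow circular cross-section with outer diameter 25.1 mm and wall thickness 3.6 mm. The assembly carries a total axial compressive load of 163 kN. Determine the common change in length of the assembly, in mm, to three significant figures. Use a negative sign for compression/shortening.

-0.469 mm

A_1 = 1388 mm².
A_2 = 243.2 mm².
Equal strain + equilibrium ⇒ each member carries load in proportion to AE: A₁E₁ = 174900000 N, A₂E₂ = 834000 N, ΣAE = 175700000 N.
δ = PL/ΣAE = -163000·506/175700000 = -0.4693 mm.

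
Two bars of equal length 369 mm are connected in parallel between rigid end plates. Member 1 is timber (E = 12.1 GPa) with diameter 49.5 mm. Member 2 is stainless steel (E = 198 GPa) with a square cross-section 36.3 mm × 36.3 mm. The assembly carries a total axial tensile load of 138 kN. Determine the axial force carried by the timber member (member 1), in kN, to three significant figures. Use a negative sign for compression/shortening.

A_1 = 1924 mm².
A_2 = 1318 mm².
Equal strain + equilibrium ⇒ each member carries load in proportion to AE: A₁E₁ = 23290000 N, A₂E₂ = 260900000 N, ΣAE = 284200000 N.
F₁ = P·A₁E₁/ΣAE = 138000·23290000/284200000 = 11310 N.

11.3 kN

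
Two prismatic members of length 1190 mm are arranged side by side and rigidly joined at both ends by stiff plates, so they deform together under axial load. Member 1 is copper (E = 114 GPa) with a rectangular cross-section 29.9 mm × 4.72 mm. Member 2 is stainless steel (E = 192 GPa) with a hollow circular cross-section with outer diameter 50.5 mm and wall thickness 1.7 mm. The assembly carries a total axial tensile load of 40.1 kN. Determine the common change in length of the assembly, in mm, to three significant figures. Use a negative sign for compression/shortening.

0.722 mm

A_1 = 141.1 mm².
A_2 = 260.6 mm².
Equal strain + equilibrium ⇒ each member carries load in proportion to AE: A₁E₁ = 16090000 N, A₂E₂ = 50040000 N, ΣAE = 66130000 N.
δ = PL/ΣAE = 40100·1190/66130000 = 0.7216 mm.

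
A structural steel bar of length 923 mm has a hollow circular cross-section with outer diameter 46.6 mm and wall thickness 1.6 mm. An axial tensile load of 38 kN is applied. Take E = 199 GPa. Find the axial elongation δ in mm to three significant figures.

0.779 mm

A = 226.2 mm².
δ_mech = NL/(AE) = 38000·923/(226.2·199000) = 0.7792 mm.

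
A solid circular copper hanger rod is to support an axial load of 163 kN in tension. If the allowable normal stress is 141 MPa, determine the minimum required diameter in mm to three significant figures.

38.4 mm

Required area A ≥ P/σ_allow = 163000/141 = 1156 mm².
For a solid circular section, d ≥ √(4A/π) = 38.37 mm.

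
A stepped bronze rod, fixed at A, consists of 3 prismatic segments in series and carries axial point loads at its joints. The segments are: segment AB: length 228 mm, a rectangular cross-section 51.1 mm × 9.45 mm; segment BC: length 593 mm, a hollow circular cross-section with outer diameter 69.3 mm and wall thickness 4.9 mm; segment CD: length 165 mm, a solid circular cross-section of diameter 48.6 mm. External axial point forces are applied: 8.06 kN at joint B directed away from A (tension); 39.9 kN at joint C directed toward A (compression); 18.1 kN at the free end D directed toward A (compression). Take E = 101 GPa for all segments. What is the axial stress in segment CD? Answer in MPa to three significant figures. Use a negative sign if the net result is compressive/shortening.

-9.76 MPa

Internal axial forces (sectioning from the free end, tension +): N_CD = -18.1 kN, N_BC = -58 kN, N_AB = -49.94 kN.
A_CD = 1855 mm².
σ_CD = N_CD/A_CD = -18100/1855 = -9.757 MPa.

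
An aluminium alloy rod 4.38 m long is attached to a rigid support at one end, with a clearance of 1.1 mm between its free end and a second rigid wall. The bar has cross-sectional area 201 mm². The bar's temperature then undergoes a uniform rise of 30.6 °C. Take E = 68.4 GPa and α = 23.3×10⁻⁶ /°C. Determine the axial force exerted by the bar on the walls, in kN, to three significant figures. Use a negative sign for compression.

-6.35 kN

Free thermal expansion αLΔT = 23.3e-6 · 4380 · 30.6 = 3.123 mm.
The walls engage after the gap closes; constrained expansion = 3.123 − 1.1 = 2.023 mm.
The walls impose strain ε = −(2.023)/4380 = -4.6184e-04; σ = Eε = 68400 · -4.6184e-04 = -31.59 MPa.
Wall reaction R = σ·A = -31.59·201 = -6350 N = -6.35 kN.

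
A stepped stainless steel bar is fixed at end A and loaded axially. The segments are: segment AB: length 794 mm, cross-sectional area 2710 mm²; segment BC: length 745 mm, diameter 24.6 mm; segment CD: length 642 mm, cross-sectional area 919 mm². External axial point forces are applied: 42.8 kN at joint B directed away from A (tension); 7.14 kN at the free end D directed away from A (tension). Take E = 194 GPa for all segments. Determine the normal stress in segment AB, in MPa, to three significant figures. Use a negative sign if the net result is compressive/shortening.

18.4 MPa

Internal axial forces (sectioning from the free end, tension +): N_CD = 7.14 kN, N_BC = 7.14 kN, N_AB = 49.94 kN.
σ_AB = N_AB/A_AB = 49940/2710 = 18.43 MPa.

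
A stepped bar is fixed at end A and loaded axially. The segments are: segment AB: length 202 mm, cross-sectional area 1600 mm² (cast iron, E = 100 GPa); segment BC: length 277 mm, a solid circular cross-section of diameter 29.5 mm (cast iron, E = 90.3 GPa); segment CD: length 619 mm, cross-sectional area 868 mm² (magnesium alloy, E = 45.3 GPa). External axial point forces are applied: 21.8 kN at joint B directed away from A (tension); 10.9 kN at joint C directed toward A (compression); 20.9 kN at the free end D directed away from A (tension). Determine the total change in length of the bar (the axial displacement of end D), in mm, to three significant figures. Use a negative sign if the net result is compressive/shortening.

Internal axial forces (sectioning from the free end, tension +): N_CD = 20.9 kN, N_BC = 10 kN, N_AB = 31.8 kN.
A_BC = 683.5 mm².
δ_AB = 31800·202/(1600·100000) = 0.04015 mm
δ_BC = 10000·277/(683.5·90300) = 0.04488 mm
δ_CD = 20900·619/(868·45300) = 0.329 mm
δ = Σδ_i = 0.414 mm.

0.414 mm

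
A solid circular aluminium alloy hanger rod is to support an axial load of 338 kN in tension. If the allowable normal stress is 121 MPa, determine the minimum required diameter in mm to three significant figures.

Required area A ≥ P/σ_allow = 338000/121 = 2793 mm².
For a solid circular section, d ≥ √(4A/π) = 59.64 mm.

59.6 mm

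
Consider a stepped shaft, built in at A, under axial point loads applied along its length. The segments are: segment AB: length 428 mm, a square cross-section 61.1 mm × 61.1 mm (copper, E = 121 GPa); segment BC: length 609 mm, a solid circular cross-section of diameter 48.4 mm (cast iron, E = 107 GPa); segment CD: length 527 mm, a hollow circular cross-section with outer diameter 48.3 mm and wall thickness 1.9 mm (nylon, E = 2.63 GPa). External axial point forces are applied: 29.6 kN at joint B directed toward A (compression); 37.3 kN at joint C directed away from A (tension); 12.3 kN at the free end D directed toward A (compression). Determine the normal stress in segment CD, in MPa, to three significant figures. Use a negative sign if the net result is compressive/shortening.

Internal axial forces (sectioning from the free end, tension +): N_CD = -12.3 kN, N_BC = 25 kN, N_AB = -4.6 kN.
A_CD = 277 mm².
σ_CD = N_CD/A_CD = -12300/277 = -44.41 MPa.

-44.4 MPa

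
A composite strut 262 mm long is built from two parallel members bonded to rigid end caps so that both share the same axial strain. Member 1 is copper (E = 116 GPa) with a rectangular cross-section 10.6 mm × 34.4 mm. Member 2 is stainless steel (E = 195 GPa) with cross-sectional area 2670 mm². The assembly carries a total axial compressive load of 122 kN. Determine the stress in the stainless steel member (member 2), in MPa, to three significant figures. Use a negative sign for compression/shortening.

A_1 = 364.6 mm².
Equal strain + equilibrium ⇒ each member carries load in proportion to AE: A₁E₁ = 42300000 N, A₂E₂ = 520600000 N, ΣAE = 562900000 N.
σ₂ = P·E₂/ΣAE = -122000·195000/562900000 = -42.26 MPa.

-42.3 MPa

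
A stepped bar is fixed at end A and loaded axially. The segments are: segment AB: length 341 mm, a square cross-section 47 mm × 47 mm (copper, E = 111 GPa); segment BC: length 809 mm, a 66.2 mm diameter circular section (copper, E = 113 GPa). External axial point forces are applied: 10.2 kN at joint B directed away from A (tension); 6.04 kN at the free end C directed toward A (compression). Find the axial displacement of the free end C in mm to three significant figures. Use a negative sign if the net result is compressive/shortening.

Internal axial forces (sectioning from the free end, tension +): N_BC = -6.04 kN, N_AB = 4.16 kN.
A_AB = 2209 mm².
A_BC = 3442 mm².
δ_AB = 4160·341/(2209·111000) = 0.005785 mm
δ_BC = -6040·809/(3442·113000) = -0.01256 mm
δ = Σδ_i = -0.006778 mm.

-0.00678 mm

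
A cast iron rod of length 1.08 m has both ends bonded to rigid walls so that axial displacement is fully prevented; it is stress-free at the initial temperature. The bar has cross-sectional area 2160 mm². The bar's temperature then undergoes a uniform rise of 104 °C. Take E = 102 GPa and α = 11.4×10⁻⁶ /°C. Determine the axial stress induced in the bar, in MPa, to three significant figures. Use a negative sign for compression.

-121 MPa

Free thermal expansion αLΔT = 11.4e-6 · 1080 · 104 = 1.28 mm.
The walls impose strain ε = −(1.28)/1080 = -1.1856e-03; σ = Eε = 102000 · -1.1856e-03 = -120.9 MPa.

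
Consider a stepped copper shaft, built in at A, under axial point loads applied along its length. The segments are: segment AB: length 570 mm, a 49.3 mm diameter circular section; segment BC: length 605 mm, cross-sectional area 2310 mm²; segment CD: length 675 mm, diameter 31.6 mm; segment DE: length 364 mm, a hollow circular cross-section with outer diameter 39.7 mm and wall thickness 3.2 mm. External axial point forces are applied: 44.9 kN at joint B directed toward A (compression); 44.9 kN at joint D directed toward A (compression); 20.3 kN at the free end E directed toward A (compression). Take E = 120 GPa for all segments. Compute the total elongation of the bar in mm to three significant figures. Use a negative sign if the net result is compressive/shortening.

-1.05 mm

Internal axial forces (sectioning from the free end, tension +): N_DE = -20.3 kN, N_CD = -65.2 kN, N_BC = -65.2 kN, N_AB = -110.1 kN.
A_AB = 1909 mm².
A_CD = 784.3 mm².
A_DE = 366.9 mm².
δ_AB = -110100·570/(1909·120000) = -0.274 mm
δ_BC = -65200·605/(2310·120000) = -0.1423 mm
δ_CD = -65200·675/(784.3·120000) = -0.4676 mm
δ_DE = -20300·364/(366.9·120000) = -0.1678 mm
δ = Σδ_i = -1.052 mm.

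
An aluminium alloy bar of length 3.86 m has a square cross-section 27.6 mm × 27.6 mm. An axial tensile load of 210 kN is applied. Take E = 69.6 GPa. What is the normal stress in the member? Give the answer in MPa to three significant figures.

276 MPa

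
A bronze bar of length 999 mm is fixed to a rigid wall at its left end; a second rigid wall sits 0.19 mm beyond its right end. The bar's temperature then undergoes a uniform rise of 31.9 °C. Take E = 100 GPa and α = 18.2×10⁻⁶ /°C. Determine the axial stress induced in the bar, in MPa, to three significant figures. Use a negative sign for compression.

Free thermal expansion αLΔT = 18.2e-6 · 999 · 31.9 = 0.58 mm.
The walls engage after the gap closes; constrained expansion = 0.58 − 0.19 = 0.39 mm.
The walls impose strain ε = −(0.39)/999 = -3.9039e-04; σ = Eε = 100000 · -3.9039e-04 = -39.04 MPa.

-39.0 MPa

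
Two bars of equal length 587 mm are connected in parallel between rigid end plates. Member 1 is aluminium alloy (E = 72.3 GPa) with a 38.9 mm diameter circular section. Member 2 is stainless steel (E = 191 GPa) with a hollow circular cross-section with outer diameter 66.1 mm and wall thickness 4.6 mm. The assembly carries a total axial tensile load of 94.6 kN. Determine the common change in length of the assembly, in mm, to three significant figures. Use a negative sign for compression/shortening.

0.217 mm

A_1 = 1188 mm².
A_2 = 888.8 mm².
Equal strain + equilibrium ⇒ each member carries load in proportion to AE: A₁E₁ = 85930000 N, A₂E₂ = 169800000 N, ΣAE = 255700000 N.
δ = PL/ΣAE = 94600·587/255700000 = 0.2172 mm.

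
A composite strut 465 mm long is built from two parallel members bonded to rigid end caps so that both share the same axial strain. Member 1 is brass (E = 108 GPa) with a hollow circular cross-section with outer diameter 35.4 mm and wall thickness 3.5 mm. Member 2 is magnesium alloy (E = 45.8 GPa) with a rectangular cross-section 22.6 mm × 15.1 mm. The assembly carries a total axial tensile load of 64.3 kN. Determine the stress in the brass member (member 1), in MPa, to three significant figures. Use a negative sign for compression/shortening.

A_1 = 350.8 mm².
A_2 = 341.3 mm².
Equal strain + equilibrium ⇒ each member carries load in proportion to AE: A₁E₁ = 37880000 N, A₂E₂ = 15630000 N, ΣAE = 53510000 N.
σ₁ = P·E₁/ΣAE = 64300·108000/53510000 = 129.8 MPa.

130 MPa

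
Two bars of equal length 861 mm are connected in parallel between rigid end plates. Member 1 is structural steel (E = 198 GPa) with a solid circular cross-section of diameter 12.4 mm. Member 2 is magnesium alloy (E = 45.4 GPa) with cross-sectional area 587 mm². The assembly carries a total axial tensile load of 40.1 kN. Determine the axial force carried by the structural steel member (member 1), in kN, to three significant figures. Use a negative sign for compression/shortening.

A_1 = 120.8 mm².
Equal strain + equilibrium ⇒ each member carries load in proportion to AE: A₁E₁ = 23910000 N, A₂E₂ = 26650000 N, ΣAE = 50560000 N.
F₁ = P·A₁E₁/ΣAE = 40100·23910000/50560000 = 18960 N.

19.0 kN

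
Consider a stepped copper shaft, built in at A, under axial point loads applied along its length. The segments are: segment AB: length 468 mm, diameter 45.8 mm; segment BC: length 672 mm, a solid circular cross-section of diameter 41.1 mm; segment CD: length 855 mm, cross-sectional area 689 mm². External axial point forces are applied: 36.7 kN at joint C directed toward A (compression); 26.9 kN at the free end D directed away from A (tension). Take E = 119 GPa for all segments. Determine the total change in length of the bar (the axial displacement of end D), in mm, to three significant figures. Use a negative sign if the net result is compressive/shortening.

Internal axial forces (sectioning from the free end, tension +): N_CD = 26.9 kN, N_BC = -9.8 kN, N_AB = -9.8 kN.
A_AB = 1647 mm².
A_BC = 1327 mm².
δ_AB = -9800·468/(1647·119000) = -0.02339 mm
δ_BC = -9800·672/(1327·119000) = -0.04171 mm
δ_CD = 26900·855/(689·119000) = 0.2805 mm
δ = Σδ_i = 0.2154 mm.

0.215 mm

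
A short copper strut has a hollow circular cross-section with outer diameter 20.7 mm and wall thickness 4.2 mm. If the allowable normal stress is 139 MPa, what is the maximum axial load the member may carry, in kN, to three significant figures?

30.3 kN

A = 217.7 mm².
P_max = σ_allow · A = 139 · 217.7 = 30260 N = 30.26 kN.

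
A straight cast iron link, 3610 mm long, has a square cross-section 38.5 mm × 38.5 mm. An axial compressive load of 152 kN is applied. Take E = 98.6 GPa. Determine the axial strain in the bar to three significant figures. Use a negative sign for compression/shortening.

-0.00104

A = 1482 mm².
σ = N/A = -102.5 MPa; ε = σ/E = -102.5/98600 = -1.040e-03.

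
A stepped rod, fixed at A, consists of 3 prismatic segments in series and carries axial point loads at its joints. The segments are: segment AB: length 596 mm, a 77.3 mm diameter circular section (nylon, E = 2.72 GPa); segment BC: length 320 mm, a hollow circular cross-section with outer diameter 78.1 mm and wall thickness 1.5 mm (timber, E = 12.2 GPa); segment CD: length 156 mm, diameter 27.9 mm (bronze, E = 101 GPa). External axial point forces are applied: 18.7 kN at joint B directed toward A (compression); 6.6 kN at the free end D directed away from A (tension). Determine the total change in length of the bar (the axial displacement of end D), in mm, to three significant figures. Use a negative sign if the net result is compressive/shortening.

Internal axial forces (sectioning from the free end, tension +): N_CD = 6.6 kN, N_BC = 6.6 kN, N_AB = -12.1 kN.
A_AB = 4693 mm².
A_BC = 361 mm².
A_CD = 611.4 mm².
δ_AB = -12100·596/(4693·2720) = -0.565 mm
δ_BC = 6600·320/(361·12200) = 0.4796 mm
δ_CD = 6600·156/(611.4·101000) = 0.01667 mm
δ = Σδ_i = -0.0687 mm.

-0.0687 mm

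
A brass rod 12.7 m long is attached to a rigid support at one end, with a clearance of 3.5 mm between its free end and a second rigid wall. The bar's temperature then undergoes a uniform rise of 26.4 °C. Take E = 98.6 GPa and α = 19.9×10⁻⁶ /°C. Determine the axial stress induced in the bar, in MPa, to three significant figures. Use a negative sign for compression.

Free thermal expansion αLΔT = 19.9e-6 · 12700 · 26.4 = 6.672 mm.
The walls engage after the gap closes; constrained expansion = 6.672 − 3.5 = 3.172 mm.
The walls impose strain ε = −(3.172)/12700 = -2.4977e-04; σ = Eε = 98600 · -2.4977e-04 = -24.63 MPa.

-24.6 MPa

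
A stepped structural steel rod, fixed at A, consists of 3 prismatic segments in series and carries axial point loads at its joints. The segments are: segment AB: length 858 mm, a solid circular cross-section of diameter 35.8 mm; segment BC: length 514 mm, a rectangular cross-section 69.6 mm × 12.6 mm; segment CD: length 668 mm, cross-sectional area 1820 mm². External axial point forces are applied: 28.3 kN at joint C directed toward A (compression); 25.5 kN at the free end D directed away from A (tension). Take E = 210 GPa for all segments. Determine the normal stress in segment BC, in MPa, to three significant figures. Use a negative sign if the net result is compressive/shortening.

-3.19 MPa

Internal axial forces (sectioning from the free end, tension +): N_CD = 25.5 kN, N_BC = -2.8 kN, N_AB = -2.8 kN.
A_BC = 877 mm².
σ_BC = N_BC/A_BC = -2800/877 = -3.193 MPa.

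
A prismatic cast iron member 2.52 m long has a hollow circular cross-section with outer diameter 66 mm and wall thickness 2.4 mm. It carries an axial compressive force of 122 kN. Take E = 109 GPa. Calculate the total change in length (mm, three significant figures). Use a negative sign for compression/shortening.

-5.88 mm

A = 479.5 mm².
δ_mech = NL/(AE) = -122000·2520/(479.5·109000) = -5.882 mm.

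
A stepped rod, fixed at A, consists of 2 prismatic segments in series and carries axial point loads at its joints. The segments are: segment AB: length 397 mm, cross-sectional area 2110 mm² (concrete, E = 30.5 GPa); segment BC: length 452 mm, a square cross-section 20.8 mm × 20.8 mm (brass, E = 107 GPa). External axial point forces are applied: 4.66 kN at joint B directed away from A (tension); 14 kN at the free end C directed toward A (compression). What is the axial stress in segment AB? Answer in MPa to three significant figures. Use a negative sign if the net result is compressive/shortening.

Internal axial forces (sectioning from the free end, tension +): N_BC = -14 kN, N_AB = -9.34 kN.
σ_AB = N_AB/A_AB = -9340/2110 = -4.427 MPa.

-4.43 MPa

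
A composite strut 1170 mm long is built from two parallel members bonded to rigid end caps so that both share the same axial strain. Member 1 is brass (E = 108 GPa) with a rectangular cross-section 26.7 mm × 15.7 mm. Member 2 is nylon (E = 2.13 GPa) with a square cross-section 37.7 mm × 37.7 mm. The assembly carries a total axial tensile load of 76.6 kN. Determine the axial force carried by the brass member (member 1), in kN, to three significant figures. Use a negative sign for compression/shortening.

71.8 kN

A_1 = 419.2 mm².
A_2 = 1421 mm².
Equal strain + equilibrium ⇒ each member carries load in proportion to AE: A₁E₁ = 45270000 N, A₂E₂ = 3027000 N, ΣAE = 48300000 N.
F₁ = P·A₁E₁/ΣAE = 76600·45270000/48300000 = 71800 N.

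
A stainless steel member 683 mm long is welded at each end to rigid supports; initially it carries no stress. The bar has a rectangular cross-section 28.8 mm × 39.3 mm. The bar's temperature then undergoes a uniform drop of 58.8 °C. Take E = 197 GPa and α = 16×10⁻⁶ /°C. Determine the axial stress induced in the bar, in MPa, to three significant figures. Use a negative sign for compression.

185 MPa

Free thermal expansion αLΔT = 16e-6 · 683 · -58.8 = -0.6426 mm.
The walls impose strain ε = −(-0.6426)/683 = 9.4080e-04; σ = Eε = 197000 · 9.4080e-04 = 185.3 MPa.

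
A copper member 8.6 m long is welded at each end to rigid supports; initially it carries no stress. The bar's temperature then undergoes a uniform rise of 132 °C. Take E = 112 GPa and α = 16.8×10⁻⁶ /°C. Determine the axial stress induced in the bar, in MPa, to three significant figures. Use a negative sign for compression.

Free thermal expansion αLΔT = 16.8e-6 · 8600 · 132 = 19.07 mm.
The walls impose strain ε = −(19.07)/8600 = -2.2176e-03; σ = Eε = 112000 · -2.2176e-03 = -248.4 MPa.

-248 MPa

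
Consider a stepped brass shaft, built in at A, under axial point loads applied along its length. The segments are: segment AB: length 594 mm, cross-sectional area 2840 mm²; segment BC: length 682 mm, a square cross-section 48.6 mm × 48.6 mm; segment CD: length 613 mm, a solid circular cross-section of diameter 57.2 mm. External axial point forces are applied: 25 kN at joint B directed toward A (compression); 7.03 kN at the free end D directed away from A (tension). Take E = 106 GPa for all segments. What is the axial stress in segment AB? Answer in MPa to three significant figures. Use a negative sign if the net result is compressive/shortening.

-6.33 MPa

Internal axial forces (sectioning from the free end, tension +): N_CD = 7.03 kN, N_BC = 7.03 kN, N_AB = -17.97 kN.
σ_AB = N_AB/A_AB = -17970/2840 = -6.327 MPa.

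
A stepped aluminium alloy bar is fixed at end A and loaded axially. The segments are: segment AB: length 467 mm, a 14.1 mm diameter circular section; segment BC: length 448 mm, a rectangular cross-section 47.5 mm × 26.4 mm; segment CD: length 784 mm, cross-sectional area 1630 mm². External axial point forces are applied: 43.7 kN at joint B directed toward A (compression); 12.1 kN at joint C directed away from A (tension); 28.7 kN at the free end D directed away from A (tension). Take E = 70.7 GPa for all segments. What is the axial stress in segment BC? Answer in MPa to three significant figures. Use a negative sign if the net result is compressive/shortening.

Internal axial forces (sectioning from the free end, tension +): N_CD = 28.7 kN, N_BC = 40.8 kN, N_AB = -2.9 kN.
A_BC = 1254 mm².
σ_BC = N_BC/A_BC = 40800/1254 = 32.54 MPa.

32.5 MPa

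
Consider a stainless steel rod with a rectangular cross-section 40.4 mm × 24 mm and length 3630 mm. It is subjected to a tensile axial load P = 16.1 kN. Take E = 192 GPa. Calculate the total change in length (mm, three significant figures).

A = 969.6 mm².
δ_mech = NL/(AE) = 16100·3630/(969.6·192000) = 0.3139 mm.

0.314 mm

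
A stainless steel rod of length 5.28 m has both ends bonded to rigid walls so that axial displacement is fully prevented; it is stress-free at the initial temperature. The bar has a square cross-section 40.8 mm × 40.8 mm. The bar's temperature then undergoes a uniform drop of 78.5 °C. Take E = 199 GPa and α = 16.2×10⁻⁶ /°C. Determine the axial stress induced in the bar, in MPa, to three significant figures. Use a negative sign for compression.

Free thermal expansion αLΔT = 16.2e-6 · 5280 · -78.5 = -6.715 mm.
The walls impose strain ε = −(-6.715)/5280 = 1.2717e-03; σ = Eε = 199000 · 1.2717e-03 = 253.1 MPa.

253 MPa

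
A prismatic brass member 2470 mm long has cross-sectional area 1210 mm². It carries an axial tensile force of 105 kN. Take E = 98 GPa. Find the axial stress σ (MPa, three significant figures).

σ = N/A = 105000/1210 = 86.78 MPa.

86.8 MPa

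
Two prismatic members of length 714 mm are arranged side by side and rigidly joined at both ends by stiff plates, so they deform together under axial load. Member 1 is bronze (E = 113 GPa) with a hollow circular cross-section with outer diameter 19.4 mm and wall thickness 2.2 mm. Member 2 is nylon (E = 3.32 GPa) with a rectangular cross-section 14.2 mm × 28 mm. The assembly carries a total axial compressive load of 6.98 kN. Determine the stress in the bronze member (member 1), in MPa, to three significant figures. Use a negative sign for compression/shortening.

-53.5 MPa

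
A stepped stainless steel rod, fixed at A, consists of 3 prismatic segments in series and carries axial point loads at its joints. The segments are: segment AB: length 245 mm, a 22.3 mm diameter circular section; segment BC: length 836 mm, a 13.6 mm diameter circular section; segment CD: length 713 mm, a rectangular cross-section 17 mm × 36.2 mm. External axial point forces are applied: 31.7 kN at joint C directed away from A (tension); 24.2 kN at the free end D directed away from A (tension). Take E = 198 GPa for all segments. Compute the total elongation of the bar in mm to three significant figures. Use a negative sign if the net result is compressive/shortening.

1.94 mm

Internal axial forces (sectioning from the free end, tension +): N_CD = 24.2 kN, N_BC = 55.9 kN, N_AB = 55.9 kN.
A_AB = 390.6 mm².
A_BC = 145.3 mm².
A_CD = 615.4 mm².
δ_AB = 55900·245/(390.6·198000) = 0.1771 mm
δ_BC = 55900·836/(145.3·198000) = 1.625 mm
δ_CD = 24200·713/(615.4·198000) = 0.1416 mm
δ = Σδ_i = 1.943 mm.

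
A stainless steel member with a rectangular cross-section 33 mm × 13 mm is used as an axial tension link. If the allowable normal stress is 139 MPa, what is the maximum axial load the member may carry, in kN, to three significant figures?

A = 429 mm².
P_max = σ_allow · A = 139 · 429 = 59630 N = 59.63 kN.

59.6 kN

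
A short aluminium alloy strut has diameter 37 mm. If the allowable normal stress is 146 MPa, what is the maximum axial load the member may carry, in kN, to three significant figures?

157 kN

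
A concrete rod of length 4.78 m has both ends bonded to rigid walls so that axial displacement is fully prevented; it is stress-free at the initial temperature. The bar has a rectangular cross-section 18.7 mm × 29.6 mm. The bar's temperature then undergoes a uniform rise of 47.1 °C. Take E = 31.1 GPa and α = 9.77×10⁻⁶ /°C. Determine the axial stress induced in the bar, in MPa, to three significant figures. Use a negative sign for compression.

Free thermal expansion αLΔT = 9.77e-6 · 4780 · 47.1 = 2.2 mm.
The walls impose strain ε = −(2.2)/4780 = -4.6017e-04; σ = Eε = 31100 · -4.6017e-04 = -14.31 MPa.

-14.3 MPa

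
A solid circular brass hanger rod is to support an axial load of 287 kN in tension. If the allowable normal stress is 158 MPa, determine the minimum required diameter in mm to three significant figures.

Required area A ≥ P/σ_allow = 287000/158 = 1816 mm².
For a solid circular section, d ≥ √(4A/π) = 48.09 mm.

48.1 mm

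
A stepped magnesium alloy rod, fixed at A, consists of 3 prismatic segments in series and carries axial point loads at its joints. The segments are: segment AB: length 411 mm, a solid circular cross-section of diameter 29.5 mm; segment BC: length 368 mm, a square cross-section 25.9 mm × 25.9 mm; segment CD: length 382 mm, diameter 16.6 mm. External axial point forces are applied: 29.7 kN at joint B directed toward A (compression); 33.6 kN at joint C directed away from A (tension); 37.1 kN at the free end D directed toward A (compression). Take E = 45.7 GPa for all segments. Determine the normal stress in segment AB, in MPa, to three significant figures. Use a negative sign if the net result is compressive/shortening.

Internal axial forces (sectioning from the free end, tension +): N_CD = -37.1 kN, N_BC = -3.5 kN, N_AB = -33.2 kN.
A_AB = 683.5 mm².
σ_AB = N_AB/A_AB = -33200/683.5 = -48.57 MPa.

-48.6 MPa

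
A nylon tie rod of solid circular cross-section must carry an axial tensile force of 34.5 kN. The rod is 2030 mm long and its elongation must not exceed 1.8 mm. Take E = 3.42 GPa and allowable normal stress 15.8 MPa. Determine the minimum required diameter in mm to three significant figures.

Required area A ≥ P/σ_allow = 34500/15.8 = 2184 mm².
For a solid circular section, d ≥ √(4A/π) = 52.73 mm.
Elongation limit: A ≥ PL/(Eδ_allow) = 34500·2030/(3420·1.8) = 11380 mm² ⇒ d ≥ 120.4 mm.
The elongation limit governs.

120 mm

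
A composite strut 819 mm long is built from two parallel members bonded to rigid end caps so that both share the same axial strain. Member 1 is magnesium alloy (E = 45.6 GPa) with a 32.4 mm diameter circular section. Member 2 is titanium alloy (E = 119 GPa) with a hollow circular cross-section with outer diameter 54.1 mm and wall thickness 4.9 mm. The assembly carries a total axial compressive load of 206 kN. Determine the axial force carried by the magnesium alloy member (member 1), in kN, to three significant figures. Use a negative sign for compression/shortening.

A_1 = 824.5 mm².
A_2 = 757.4 mm².
Equal strain + equilibrium ⇒ each member carries load in proportion to AE: A₁E₁ = 37600000 N, A₂E₂ = 90130000 N, ΣAE = 127700000 N.
F₁ = P·A₁E₁/ΣAE = -206000·37600000/127700000 = -60640 N.

-60.6 kN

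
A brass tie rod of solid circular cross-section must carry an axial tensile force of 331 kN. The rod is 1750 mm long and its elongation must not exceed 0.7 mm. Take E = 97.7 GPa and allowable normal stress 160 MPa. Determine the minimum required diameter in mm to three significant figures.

Required area A ≥ P/σ_allow = 331000/160 = 2069 mm².
For a solid circular section, d ≥ √(4A/π) = 51.32 mm.
Elongation limit: A ≥ PL/(Eδ_allow) = 331000·1750/(97700·0.7) = 8470 mm² ⇒ d ≥ 103.8 mm.
The elongation limit governs.

104 mm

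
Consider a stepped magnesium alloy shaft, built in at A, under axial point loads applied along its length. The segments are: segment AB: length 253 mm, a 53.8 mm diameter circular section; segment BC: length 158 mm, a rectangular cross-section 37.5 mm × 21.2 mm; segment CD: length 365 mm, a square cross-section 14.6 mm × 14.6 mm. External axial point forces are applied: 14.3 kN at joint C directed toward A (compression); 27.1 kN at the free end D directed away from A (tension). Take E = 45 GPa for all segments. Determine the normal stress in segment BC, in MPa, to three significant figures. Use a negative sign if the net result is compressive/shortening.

16.1 MPa

Internal axial forces (sectioning from the free end, tension +): N_CD = 27.1 kN, N_BC = 12.8 kN, N_AB = 12.8 kN.
A_BC = 795 mm².
σ_BC = N_BC/A_BC = 12800/795 = 16.1 MPa.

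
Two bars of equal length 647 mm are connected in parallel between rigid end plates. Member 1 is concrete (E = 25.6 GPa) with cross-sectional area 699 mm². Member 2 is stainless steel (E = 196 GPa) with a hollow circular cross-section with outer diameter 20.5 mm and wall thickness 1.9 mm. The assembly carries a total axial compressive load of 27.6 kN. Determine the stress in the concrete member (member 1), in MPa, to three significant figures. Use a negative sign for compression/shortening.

A_2 = 111 mm².
Equal strain + equilibrium ⇒ each member carries load in proportion to AE: A₁E₁ = 17890000 N, A₂E₂ = 21760000 N, ΣAE = 39660000 N.
σ₁ = P·E₁/ΣAE = -27600·25600/39660000 = -17.82 MPa.

-17.8 MPa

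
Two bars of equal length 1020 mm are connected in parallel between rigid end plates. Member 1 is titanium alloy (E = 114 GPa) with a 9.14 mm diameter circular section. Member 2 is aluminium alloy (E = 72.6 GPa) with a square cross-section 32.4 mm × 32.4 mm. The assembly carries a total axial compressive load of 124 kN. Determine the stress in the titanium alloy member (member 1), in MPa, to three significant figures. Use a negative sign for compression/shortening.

A_1 = 65.61 mm².
A_2 = 1050 mm².
Equal strain + equilibrium ⇒ each member carries load in proportion to AE: A₁E₁ = 7480000 N, A₂E₂ = 76210000 N, ΣAE = 83690000 N.
σ₁ = P·E₁/ΣAE = -124000·114000/83690000 = -168.9 MPa.

-169 MPa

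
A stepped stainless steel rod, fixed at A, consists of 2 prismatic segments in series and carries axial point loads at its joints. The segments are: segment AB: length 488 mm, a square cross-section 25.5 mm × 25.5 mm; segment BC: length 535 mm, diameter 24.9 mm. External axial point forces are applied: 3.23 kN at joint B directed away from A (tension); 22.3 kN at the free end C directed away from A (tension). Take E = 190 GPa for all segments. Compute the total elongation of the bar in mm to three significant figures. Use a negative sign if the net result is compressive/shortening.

Internal axial forces (sectioning from the free end, tension +): N_BC = 22.3 kN, N_AB = 25.53 kN.
A_AB = 650.2 mm².
A_BC = 487 mm².
δ_AB = 25530·488/(650.2·190000) = 0.1008 mm
δ_BC = 22300·535/(487·190000) = 0.1289 mm
δ = Σδ_i = 0.2298 mm.

0.230 mm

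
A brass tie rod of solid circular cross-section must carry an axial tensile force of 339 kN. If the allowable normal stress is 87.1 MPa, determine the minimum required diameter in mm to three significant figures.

Required area A ≥ P/σ_allow = 339000/87.1 = 3892 mm².
For a solid circular section, d ≥ √(4A/π) = 70.4 mm.

70.4 mm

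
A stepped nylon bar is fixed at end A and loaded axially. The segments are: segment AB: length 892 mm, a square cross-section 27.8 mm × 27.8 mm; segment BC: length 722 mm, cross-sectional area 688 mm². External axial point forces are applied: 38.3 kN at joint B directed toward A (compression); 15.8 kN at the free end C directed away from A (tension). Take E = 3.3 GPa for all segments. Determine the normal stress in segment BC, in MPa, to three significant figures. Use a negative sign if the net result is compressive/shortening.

23.0 MPa

Internal axial forces (sectioning from the free end, tension +): N_BC = 15.8 kN, N_AB = -22.5 kN.
σ_BC = N_BC/A_BC = 15800/688 = 22.97 MPa.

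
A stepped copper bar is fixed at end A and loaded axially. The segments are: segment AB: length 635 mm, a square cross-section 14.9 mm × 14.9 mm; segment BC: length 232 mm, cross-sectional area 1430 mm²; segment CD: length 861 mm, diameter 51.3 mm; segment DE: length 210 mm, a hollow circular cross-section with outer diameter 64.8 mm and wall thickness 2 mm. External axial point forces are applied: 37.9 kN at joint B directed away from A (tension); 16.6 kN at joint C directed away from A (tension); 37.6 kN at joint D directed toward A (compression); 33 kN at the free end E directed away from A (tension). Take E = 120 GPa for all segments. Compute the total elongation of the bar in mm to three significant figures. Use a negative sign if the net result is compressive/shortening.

1.34 mm

Internal axial forces (sectioning from the free end, tension +): N_DE = 33 kN, N_CD = -4.6 kN, N_BC = 12 kN, N_AB = 49.9 kN.
A_AB = 222 mm².
A_CD = 2067 mm².
A_DE = 394.6 mm².
δ_AB = 49900·635/(222·120000) = 1.189 mm
δ_BC = 12000·232/(1430·120000) = 0.01622 mm
δ_CD = -4600·861/(2067·120000) = -0.01597 mm
δ_DE = 33000·210/(394.6·120000) = 0.1464 mm
δ = Σδ_i = 1.336 mm.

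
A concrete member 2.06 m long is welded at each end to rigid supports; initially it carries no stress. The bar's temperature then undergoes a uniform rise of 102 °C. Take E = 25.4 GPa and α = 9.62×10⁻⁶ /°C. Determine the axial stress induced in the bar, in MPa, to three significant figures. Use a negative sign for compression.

Free thermal expansion αLΔT = 9.62e-6 · 2060 · 102 = 2.021 mm.
The walls impose strain ε = −(2.021)/2060 = -9.8124e-04; σ = Eε = 25400 · -9.8124e-04 = -24.92 MPa.

-24.9 MPa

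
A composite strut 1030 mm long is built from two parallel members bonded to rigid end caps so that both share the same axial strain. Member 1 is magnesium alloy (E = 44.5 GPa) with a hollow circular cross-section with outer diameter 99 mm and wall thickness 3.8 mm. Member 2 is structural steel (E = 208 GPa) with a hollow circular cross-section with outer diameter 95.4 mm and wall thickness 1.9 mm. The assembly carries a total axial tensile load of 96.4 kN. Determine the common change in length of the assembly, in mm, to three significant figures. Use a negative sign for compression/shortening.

0.596 mm

A_1 = 1137 mm².
A_2 = 558.1 mm².
Equal strain + equilibrium ⇒ each member carries load in proportion to AE: A₁E₁ = 50570000 N, A₂E₂ = 116100000 N, ΣAE = 166700000 N.
δ = PL/ΣAE = 96400·1030/166700000 = 0.5958 mm.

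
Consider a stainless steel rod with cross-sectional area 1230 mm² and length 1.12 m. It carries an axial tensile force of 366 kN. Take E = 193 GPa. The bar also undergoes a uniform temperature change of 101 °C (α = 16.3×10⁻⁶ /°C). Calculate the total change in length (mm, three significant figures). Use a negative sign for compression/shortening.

3.57 mm

δ_mech = NL/(AE) = 366000·1120/(1230·193000) = 1.727 mm.
δ_thermal = αLΔT = 16.3e-6·1120·101 = 1.844 mm.
δ = δ_mech + δ_thermal = 3.571 mm.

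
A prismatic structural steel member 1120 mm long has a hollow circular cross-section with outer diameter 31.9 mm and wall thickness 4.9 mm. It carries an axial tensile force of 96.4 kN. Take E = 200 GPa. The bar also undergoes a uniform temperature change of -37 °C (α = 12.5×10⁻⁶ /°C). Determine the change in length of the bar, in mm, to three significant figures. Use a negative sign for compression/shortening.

A = 415.6 mm².
δ_mech = NL/(AE) = 96400·1120/(415.6·200000) = 1.299 mm.
δ_thermal = αLΔT = 12.5e-6·1120·-37 = -0.518 mm.
δ = δ_mech + δ_thermal = 0.7808 mm.

0.781 mm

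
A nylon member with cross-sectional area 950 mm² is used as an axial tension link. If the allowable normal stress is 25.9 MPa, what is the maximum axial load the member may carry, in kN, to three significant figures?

P_max = σ_allow · A = 25.9 · 950 = 24600 N = 24.61 kN.

24.6 kN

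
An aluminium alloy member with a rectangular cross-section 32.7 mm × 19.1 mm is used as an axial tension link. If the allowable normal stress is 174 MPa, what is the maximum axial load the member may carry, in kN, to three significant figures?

109 kN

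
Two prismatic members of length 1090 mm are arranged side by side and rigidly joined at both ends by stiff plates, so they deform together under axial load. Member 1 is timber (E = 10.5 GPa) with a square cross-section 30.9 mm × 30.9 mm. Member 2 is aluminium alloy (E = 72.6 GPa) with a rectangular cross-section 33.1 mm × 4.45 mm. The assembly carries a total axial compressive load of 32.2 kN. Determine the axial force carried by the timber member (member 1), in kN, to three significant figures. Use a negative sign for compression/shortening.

A_1 = 954.8 mm².
A_2 = 147.3 mm².
Equal strain + equilibrium ⇒ each member carries load in proportion to AE: A₁E₁ = 10030000 N, A₂E₂ = 10690000 N, ΣAE = 20720000 N.
F₁ = P·A₁E₁/ΣAE = -32200·10030000/20720000 = -15580 N.

-15.6 kN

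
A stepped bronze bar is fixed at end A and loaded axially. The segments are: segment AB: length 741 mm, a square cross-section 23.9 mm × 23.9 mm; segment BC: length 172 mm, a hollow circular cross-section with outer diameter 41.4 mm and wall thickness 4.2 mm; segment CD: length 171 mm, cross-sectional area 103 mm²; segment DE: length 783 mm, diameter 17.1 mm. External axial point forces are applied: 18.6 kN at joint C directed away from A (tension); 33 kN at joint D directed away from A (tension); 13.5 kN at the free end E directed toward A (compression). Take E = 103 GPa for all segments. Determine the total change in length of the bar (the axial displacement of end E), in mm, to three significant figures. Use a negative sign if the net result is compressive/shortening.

0.477 mm

Internal axial forces (sectioning from the free end, tension +): N_DE = -13.5 kN, N_CD = 19.5 kN, N_BC = 38.1 kN, N_AB = 38.1 kN.
A_AB = 571.2 mm².
A_BC = 490.8 mm².
A_DE = 229.7 mm².
δ_AB = 38100·741/(571.2·103000) = 0.4799 mm
δ_BC = 38100·172/(490.8·103000) = 0.1296 mm
δ_CD = 19500·171/(103·103000) = 0.3143 mm
δ_DE = -13500·783/(229.7·103000) = -0.4469 mm
δ = Σδ_i = 0.4769 mm.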